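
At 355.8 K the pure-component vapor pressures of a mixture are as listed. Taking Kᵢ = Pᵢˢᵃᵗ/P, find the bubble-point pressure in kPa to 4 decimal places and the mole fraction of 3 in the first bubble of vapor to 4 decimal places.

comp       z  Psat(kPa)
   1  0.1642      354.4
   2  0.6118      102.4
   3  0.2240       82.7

At the bubble point ψ → 0, so ΣzᵢKᵢ = 1 with Kᵢ = Pᵢˢᵃᵗ/P ⇒ P = ΣzᵢPᵢˢᵃᵗ.
P = 0.1642·354.4 + 0.6118·102.4 + 0.2240·82.7 = 139.3656 kPa
yᵢ = zᵢPᵢˢᵃᵗ/P ⇒ y_3 = 0.2240·82.7/139.3656 = 0.1329

Pbub = 139.3656 kPa, y_3 = 0.1329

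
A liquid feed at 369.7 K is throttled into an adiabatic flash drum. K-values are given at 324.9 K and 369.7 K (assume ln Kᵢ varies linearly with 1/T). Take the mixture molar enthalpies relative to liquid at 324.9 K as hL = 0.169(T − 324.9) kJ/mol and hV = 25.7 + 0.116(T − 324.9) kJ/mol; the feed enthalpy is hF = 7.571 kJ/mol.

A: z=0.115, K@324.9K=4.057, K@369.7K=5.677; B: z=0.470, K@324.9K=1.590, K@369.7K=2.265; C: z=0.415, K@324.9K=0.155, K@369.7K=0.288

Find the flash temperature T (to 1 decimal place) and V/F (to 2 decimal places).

Adiabatic flash: solve Rachford–Rice at each trial T, then check hF = ψ·hV(T) + (1−ψ)·hL(T).
  T = 324.9 K: K = (4.057, 1.590, 0.155), RR gives ψ = 0.246, H_out = 6.325 kJ/mol
  T = 369.7 K: K = (5.677, 2.265, 0.288), RR gives ψ = 0.565, H_out = 20.751 kJ/mol
  T = 347.3 K: K = (4.851, 1.920, 0.216), RR gives ψ = 0.416, H_out = 13.972 kJ/mol
  T = 336.1 K: K = (4.450, 1.752, 0.184), RR gives ψ = 0.335, H_out = 10.311 kJ/mol
  T = 330.5 K: K = (4.252, 1.671, 0.169), RR gives ψ = 0.292, H_out = 8.366 kJ/mol
  T = 327.7 K: K = (4.154, 1.630, 0.162), RR gives ψ = 0.269, H_out = 7.359 kJ/mol
  T = 329.1 K: K = (4.203, 1.650, 0.165), RR gives ψ = 0.281, H_out = 7.865 kJ/mol
Linear interpolation between T = 327.7 (H_out = 7.359) and T = 329.1 (H_out = 7.865) on hF = 7.571 gives T ≈ 328.3 K, at which ψ = 0.27.

T = 328.3 K, V/F = 0.27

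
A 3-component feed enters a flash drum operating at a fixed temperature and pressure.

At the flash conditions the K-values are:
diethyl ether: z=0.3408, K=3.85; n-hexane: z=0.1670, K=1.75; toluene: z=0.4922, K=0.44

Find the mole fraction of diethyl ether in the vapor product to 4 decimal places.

Material balance + equilibrium reduce to Σ zᵢ(Kᵢ−1)/(1+V/F(Kᵢ−1)) = 0.
Feasibility: ΣzᵢKᵢ = 1.8209, Σzᵢ/Kᵢ = 1.3026 — both > 1, two phases present.
Newton iteration, V/F⁰ = 0.59:
  V/F = 0.5900: g = 0.03741, g' = -0.7744 → V/F = 0.6383
  V/F = 0.6383: g = 0.00026, g' = -0.7651 → V/F = 0.6386
Converged at V/F = 0.6386.
Compositions from xᵢ = zᵢ/(1+V/F(Kᵢ−1)), yᵢ = Kᵢxᵢ:
  diethyl ether: x = 0.1208, y = 0.4653
  n-hexane: x = 0.1129, y = 0.1976
  toluene: x = 0.7662, y = 0.3371

y_diethyl ether = 0.4653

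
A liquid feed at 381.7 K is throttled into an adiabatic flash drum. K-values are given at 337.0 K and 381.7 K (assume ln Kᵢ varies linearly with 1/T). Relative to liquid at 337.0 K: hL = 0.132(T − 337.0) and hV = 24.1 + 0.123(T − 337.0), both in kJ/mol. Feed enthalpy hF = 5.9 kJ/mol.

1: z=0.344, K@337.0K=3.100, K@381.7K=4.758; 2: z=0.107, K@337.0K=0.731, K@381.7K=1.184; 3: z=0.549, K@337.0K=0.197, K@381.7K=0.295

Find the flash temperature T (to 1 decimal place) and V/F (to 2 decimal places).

Adiabatic flash: solve Rachford–Rice at each trial T, then check hF = ψ·hV(T) + (1−ψ)·hL(T).
  T = 337.0 K: K = (3.100, 0.731, 0.197), RR gives ψ = 0.164, H_out = 3.944 kJ/mol
  T = 381.7 K: K = (4.758, 1.184, 0.295), RR gives ψ = 0.397, H_out = 15.302 kJ/mol
  T = 359.4 K: K = (3.894, 0.945, 0.244), RR gives ψ = 0.293, H_out = 9.955 kJ/mol
  T = 348.2 K: K = (3.487, 0.835, 0.220), RR gives ψ = 0.233, H_out = 7.070 kJ/mol
  T = 342.6 K: K = (3.291, 0.782, 0.208), RR gives ψ = 0.200, H_out = 5.545 kJ/mol
  T = 345.4 K: K = (3.388, 0.808, 0.214), RR gives ψ = 0.217, H_out = 6.316 kJ/mol
  T = 344.0 K: K = (3.340, 0.795, 0.211), RR gives ψ = 0.208, H_out = 5.932 kJ/mol
Linear interpolation between T = 342.6 (H_out = 5.545) and T = 344.0 (H_out = 5.932) on hF = 5.9 gives T ≈ 343.9 K, at which ψ = 0.21.

T = 343.9 K, V/F = 0.21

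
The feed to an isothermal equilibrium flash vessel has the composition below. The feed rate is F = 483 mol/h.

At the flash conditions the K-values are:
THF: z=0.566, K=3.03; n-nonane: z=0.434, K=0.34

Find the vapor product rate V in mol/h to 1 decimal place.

Binary case is linear: z₁(K₁−1)(1+ψ(K₂−1)) + z₂(K₂−1)(1+ψ(K₁−1)) = 0
⇒ ψ = [z₁(K₁−1)+z₂(K₂−1)] / [−(K₁−1)(K₂−1)] = 0.8625/1.3398 = 0.644
Then V = ψ·F = 0.6438·483 = 310.9 mol/h and L = F − V = 172.1 mol/h.

V = 310.9 mol/h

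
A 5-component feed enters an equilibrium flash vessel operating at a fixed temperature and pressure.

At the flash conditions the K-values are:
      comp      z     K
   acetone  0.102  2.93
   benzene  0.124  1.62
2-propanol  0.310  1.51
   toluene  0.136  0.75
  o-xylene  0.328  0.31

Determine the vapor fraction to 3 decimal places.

Material balance + equilibrium reduce to Σ zᵢ(Kᵢ−1)/(1+ψ(Kᵢ−1)) = 0.
Feasibility: ΣzᵢKᵢ = 1.172, Σzᵢ/Kᵢ = 1.556 — both > 1, two phases present.
Iterate (Newton) starting at ψ = 0.5:
  ψ = 0.500: g = -0.0995, g' = -0.552 → ψ = 0.320
  ψ = 0.320: g = -0.0056, g' = -0.505 → ψ = 0.309
Converged at ψ = 0.309.

ψ = 0.309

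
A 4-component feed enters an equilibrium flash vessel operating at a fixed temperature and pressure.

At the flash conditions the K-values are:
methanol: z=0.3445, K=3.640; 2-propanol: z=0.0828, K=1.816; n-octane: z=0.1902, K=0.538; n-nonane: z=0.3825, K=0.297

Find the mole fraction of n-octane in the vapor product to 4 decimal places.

y_n-octane = 0.1263

Rachford–Rice: g(ψ) = Σ zᵢ(Kᵢ−1)/(1+ψ(Kᵢ−1)) = 0.
g(0) = ΣzᵢKᵢ − 1 = 0.6203 and g(1) = 1 − Σzᵢ/Kᵢ = -0.7816, so a root lies in (0, 1).
Newton iteration, ψ⁰ = 0.5:
  ψ = 0.5000: g = -0.08891, g' = -0.9920 → ψ = 0.4104
  ψ = 0.4104: g = 0.00080, g' = -1.0193 → ψ = 0.4112
Converged at ψ = 0.4112.
Compositions from xᵢ = zᵢ/(1+ψ(Kᵢ−1)), yᵢ = Kᵢxᵢ:
  methanol: x = 0.1652, y = 0.6013
  2-propanol: x = 0.0620, y = 0.1126
  n-octane: x = 0.2348, y = 0.1263
  n-nonane: x = 0.5380, y = 0.1598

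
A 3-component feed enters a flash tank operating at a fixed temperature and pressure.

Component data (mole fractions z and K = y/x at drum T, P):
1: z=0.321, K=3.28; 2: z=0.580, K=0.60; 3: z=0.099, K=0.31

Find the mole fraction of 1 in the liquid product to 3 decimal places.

x_1 = 0.164

Material balance + equilibrium reduce to Σ zᵢ(Kᵢ−1)/(1+V/F(Kᵢ−1)) = 0.
Check two-phase: ΣzᵢKᵢ = 1.432 > 1 and Σzᵢ/Kᵢ = 1.384 > 1, so g(0) = 0.432 > 0 and g(1) = -0.384 < 0.
Iterate (Newton) starting at V/F = 0.5:
  V/F = 0.500: g = -0.0523, g' = -0.619 → V/F = 0.416
  V/F = 0.416: g = 0.0018, g' = -0.666 → V/F = 0.418
Converged at V/F = 0.418.
Compositions from xᵢ = zᵢ/(1+V/F(Kᵢ−1)), yᵢ = Kᵢxᵢ:
  1: x = 0.164, y = 0.539
  2: x = 0.697, y = 0.418
  3: x = 0.139, y = 0.043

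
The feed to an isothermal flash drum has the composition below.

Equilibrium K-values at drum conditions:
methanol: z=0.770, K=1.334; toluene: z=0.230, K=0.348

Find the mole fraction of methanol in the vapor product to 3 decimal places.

Material balance + equilibrium reduce to Σ zᵢ(Kᵢ−1)/(1+ψ(Kᵢ−1)) = 0.
Check two-phase: ΣzᵢKᵢ = 1.107 > 1 and Σzᵢ/Kᵢ = 1.238 > 1, so g(0) = 0.107 > 0 and g(1) = -0.238 < 0.
Binary case is linear: z₁(K₁−1)(1+ψ(K₂−1)) + z₂(K₂−1)(1+ψ(K₁−1)) = 0
⇒ ψ = [z₁(K₁−1)+z₂(K₂−1)] / [−(K₁−1)(K₂−1)] = 0.1072/0.2178 = 0.492
Compositions from xᵢ = zᵢ/(1+ψ(Kᵢ−1)), yᵢ = Kᵢxᵢ:
  methanol: x = 0.661, y = 0.882
  toluene: x = 0.339, y = 0.118

y_methanol = 0.882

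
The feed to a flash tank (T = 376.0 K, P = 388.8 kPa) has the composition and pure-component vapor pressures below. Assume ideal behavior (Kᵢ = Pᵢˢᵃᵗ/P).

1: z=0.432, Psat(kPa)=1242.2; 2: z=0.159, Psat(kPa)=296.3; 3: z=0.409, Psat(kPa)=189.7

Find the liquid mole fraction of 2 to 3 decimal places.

x_2 = 0.191

Raoult's law: Kᵢ = Pᵢˢᵃᵗ/P = Pᵢˢᵃᵗ/388.8.
  K_1 = 1242.2/388.8 = 3.19496, K_2 = 296.3/388.8 = 0.76209, K_3 = 189.7/388.8 = 0.48791
Rachford–Rice: g(ψ) = Σ zᵢ(Kᵢ−1)/(1+ψ(Kᵢ−1)) = 0.
Check two-phase: ΣzᵢKᵢ = 1.701 > 1 and Σzᵢ/Kᵢ = 1.182 > 1, so g(0) = 0.701 > 0 and g(1) = -0.182 < 0.
Newton–Raphson from ψ = 0.5:
  ψ = 0.500: g = 0.1276, g' = -0.678 → ψ = 0.688
  ψ = 0.688: g = 0.0091, g' = -0.599 → ψ = 0.703
Converged at ψ = 0.703.
Compositions from xᵢ = zᵢ/(1+ψ(Kᵢ−1)), yᵢ = Kᵢxᵢ:
  1: x = 0.170, y = 0.543
  2: x = 0.191, y = 0.146
  3: x = 0.639, y = 0.312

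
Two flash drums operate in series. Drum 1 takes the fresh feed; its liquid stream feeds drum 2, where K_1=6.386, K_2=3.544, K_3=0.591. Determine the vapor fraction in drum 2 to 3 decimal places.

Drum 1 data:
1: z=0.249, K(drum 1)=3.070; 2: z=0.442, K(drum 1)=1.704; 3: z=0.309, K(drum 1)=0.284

Drum 1:
Let ψ₁ = V/F and solve Σ zᵢ(Kᵢ−1)/(1+ψ₁(Kᵢ−1)) = 0.
g(0) = ΣzᵢKᵢ − 1 = 0.605 and g(1) = 1 − Σzᵢ/Kᵢ = -0.429, so a root lies in (0, 1).
Iterate (Newton) starting at ψ₁ = 0.64:
  ψ₁ = 0.640: g = 0.0278, g' = -0.841 → ψ₁ = 0.673
  ψ₁ = 0.673: g = -0.0006, g' = -0.877 → ψ₁ = 0.672
Converged at ψ₁ = 0.672.
Drum-1 compositions:
  1: x = 0.104, y = 0.320
  2: x = 0.300, y = 0.511
  3: x = 0.596, y = 0.169
Drum-2 feed = drum-1 liquid: z₂ = (0.1041, 0.3000, 0.5959).
Drum 2:
Newton–Raphson from ψ₂ = 0.54:
  ψ₂ = 0.540: g = 0.1521, g' = -0.706 → ψ₂ = 0.755
  ψ₂ = 0.755: g = 0.0191, g' = -0.554 → ψ₂ = 0.790
Converged at ψ₂ = 0.790.
  1: x = 0.020, y = 0.126
  2: x = 0.100, y = 0.353
  3: x = 0.881, y = 0.520

V/F (drum 2) = 0.790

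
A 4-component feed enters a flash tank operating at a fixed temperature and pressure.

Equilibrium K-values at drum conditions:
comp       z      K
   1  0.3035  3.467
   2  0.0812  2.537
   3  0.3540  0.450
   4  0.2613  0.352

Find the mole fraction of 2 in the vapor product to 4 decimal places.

Rachford–Rice: g(V/F) = Σ zᵢ(Kᵢ−1)/(1+V/F(Kᵢ−1)) = 0.
Feasibility: ΣzᵢKᵢ = 1.5095, Σzᵢ/Kᵢ = 1.6485 — both > 1, two phases present.
Iterate (Newton) starting at V/F = 0.58:
  V/F = 0.5800: g = -0.18319, g' = -0.8788 → V/F = 0.3715
  V/F = 0.3715: g = 0.00238, g' = -0.9401 → V/F = 0.3741
Converged at V/F = 0.3741.
Compositions from xᵢ = zᵢ/(1+V/F(Kᵢ−1)), yᵢ = Kᵢxᵢ:
  1: x = 0.1578, y = 0.5472
  2: x = 0.0516, y = 0.1308
  3: x = 0.4457, y = 0.2006
  4: x = 0.3449, y = 0.1214

y_2 = 0.1308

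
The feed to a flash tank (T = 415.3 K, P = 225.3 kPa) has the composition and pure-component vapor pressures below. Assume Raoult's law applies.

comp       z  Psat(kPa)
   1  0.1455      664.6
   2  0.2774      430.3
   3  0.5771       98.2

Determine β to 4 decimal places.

β = 0.2769

Raoult's law: Kᵢ = Pᵢˢᵃᵗ/P = Pᵢˢᵃᵗ/225.3.
  K_1 = 664.6/225.3 = 2.949845, K_2 = 430.3/225.3 = 1.909898, K_3 = 98.2/225.3 = 0.435863
Let β = V/F and solve Σ zᵢ(Kᵢ−1)/(1+β(Kᵢ−1)) = 0.
Check two-phase: ΣzᵢKᵢ = 1.2105 > 1 and Σzᵢ/Kᵢ = 1.5186 > 1, so g(0) = 0.2105 > 0 and g(1) = -0.5186 < 0.
Newton iteration, β⁰ = 0.62:
  β = 0.6200: g = -0.21088, g' = -0.6416 → β = 0.2913
  β = 0.2913: g = -0.00916, g' = -0.6315 → β = 0.2768
  β = 0.2768: g = 0.00004, g' = -0.6378 → β = 0.2769
Converged at β = 0.2769.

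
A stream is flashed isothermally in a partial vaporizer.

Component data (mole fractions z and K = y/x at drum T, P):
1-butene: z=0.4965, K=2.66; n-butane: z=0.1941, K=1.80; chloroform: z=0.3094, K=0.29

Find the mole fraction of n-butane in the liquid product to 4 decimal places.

x_n-butane = 0.1217

Let ψ = V/F and solve Σ zᵢ(Kᵢ−1)/(1+ψ(Kᵢ−1)) = 0.
Feasibility: ΣzᵢKᵢ = 1.7598, Σzᵢ/Kᵢ = 1.3614 — both > 1, two phases present.
Newton iteration, ψ⁰ = 0.5:
  ψ = 0.5000: g = 0.22071, g' = -0.8468 → ψ = 0.7606
  ψ = 0.7606: g = -0.01681, g' = -1.0525 → ψ = 0.7447
  ψ = 0.7447: g = -0.00023, g' = -1.0246 → ψ = 0.7444
Converged at ψ = 0.7444.
Compositions from xᵢ = zᵢ/(1+ψ(Kᵢ−1)), yᵢ = Kᵢxᵢ:
  1-butene: x = 0.2221, y = 0.5907
  n-butane: x = 0.1217, y = 0.2190
  chloroform: x = 0.6563, y = 0.1903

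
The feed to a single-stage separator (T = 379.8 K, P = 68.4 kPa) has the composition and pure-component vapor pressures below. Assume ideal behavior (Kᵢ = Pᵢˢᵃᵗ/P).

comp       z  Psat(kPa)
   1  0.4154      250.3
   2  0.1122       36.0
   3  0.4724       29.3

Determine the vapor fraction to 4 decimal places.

Raoult's law: Kᵢ = Pᵢˢᵃᵗ/P = Pᵢˢᵃᵗ/68.4.
  K_1 = 250.3/68.4 = 3.659357, K_2 = 36.0/68.4 = 0.526316, K_3 = 29.3/68.4 = 0.428363
Material balance + equilibrium reduce to Σ zᵢ(Kᵢ−1)/(1+ψ(Kᵢ−1)) = 0.
Check two-phase: ΣzᵢKᵢ = 1.7815 > 1 and Σzᵢ/Kᵢ = 1.4295 > 1, so g(0) = 0.7815 > 0 and g(1) = -0.4295 < 0.
Iterate (Newton) starting at ψ = 0.56:
  ψ = 0.5600: g = -0.02573, g' = -0.8547 → ψ = 0.5299
  ψ = 0.5299: g = 0.00020, g' = -0.8687 → ψ = 0.5301
Converged at ψ = 0.5301.

ψ = 0.5301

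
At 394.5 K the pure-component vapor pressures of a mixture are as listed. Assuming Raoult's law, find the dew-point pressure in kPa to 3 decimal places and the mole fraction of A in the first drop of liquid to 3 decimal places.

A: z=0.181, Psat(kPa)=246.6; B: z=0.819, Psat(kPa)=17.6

At the dew point ψ → 1, so Σzᵢ/Kᵢ = 1 with Kᵢ = Pᵢˢᵃᵗ/P ⇒ 1/P = Σzᵢ/Pᵢˢᵃᵗ.
1/P = 0.181/246.6 + 0.819/17.6 = 0.047268 ⇒ P = 21.156 kPa
xᵢ = zᵢP/Pᵢˢᵃᵗ ⇒ x_A = 0.181·21.156/246.6 = 0.016

Pdew = 21.156 kPa, x_A = 0.016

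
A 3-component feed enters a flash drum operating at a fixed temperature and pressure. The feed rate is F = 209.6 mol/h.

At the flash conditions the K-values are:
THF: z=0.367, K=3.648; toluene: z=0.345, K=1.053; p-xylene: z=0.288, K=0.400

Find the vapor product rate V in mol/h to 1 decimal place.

V = 166.7 mol/h

Rachford–Rice: g(V/F) = Σ zᵢ(Kᵢ−1)/(1+V/F(Kᵢ−1)) = 0.
Check two-phase: ΣzᵢKᵢ = 1.817 > 1 and Σzᵢ/Kᵢ = 1.148 > 1, so g(0) = 0.817 > 0 and g(1) = -0.148 < 0.
Newton–Raphson from V/F = 0.41:
  V/F = 0.410: g = 0.2547, g' = -0.775 → V/F = 0.739
  V/F = 0.739: g = 0.0360, g' = -0.630 → V/F = 0.796
  V/F = 0.796: g = -0.0004, g' = -0.647 → V/F = 0.795
Converged at V/F = 0.795.
Then V = V/F·F = 0.7952·209.6 = 166.7 mol/h and L = F − V = 42.9 mol/h.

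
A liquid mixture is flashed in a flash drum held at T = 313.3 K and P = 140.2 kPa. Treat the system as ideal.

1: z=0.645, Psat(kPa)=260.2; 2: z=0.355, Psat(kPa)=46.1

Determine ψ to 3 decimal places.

Raoult's law: Kᵢ = Pᵢˢᵃᵗ/P = Pᵢˢᵃᵗ/140.2.
  K_1 = 260.2/140.2 = 1.85592, K_2 = 46.1/140.2 = 0.32882
Let ψ = V/F and solve Σ zᵢ(Kᵢ−1)/(1+ψ(Kᵢ−1)) = 0.
g(0) = ΣzᵢKᵢ − 1 = 0.314 and g(1) = 1 − Σzᵢ/Kᵢ = -0.427, so a root lies in (0, 1).
Newton iteration, ψ⁰ = 0.5:
  ψ = 0.500: g = 0.0280, g' = -0.594 → ψ = 0.547
  ψ = 0.547: g = -0.0006, g' = -0.619 → ψ = 0.546
Converged at ψ = 0.546.

ψ = 0.546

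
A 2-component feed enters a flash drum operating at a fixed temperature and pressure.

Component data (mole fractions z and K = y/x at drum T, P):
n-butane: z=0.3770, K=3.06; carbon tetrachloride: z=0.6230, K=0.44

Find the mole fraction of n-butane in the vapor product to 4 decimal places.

Rachford–Rice: g(V/F) = Σ zᵢ(Kᵢ−1)/(1+V/F(Kᵢ−1)) = 0.
g(0) = ΣzᵢKᵢ − 1 = 0.4277 and g(1) = 1 − Σzᵢ/Kᵢ = -0.5391, so a root lies in (0, 1).
Binary case is linear: z₁(K₁−1)(1+V/F(K₂−1)) + z₂(K₂−1)(1+V/F(K₁−1)) = 0
⇒ V/F = [z₁(K₁−1)+z₂(K₂−1)] / [−(K₁−1)(K₂−1)] = 0.42774/1.15360 = 0.3708
Compositions from xᵢ = zᵢ/(1+V/F(Kᵢ−1)), yᵢ = Kᵢxᵢ:
  n-butane: x = 0.2137, y = 0.6540
  carbon tetrachloride: x = 0.7863, y = 0.3460

y_n-butane = 0.6540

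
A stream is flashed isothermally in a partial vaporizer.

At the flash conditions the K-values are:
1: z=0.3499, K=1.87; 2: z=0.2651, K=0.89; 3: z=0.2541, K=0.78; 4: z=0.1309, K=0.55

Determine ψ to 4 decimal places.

ψ = 0.7308

Let ψ = V/F and solve Σ zᵢ(Kᵢ−1)/(1+ψ(Kᵢ−1)) = 0.
Check two-phase: ΣzᵢKᵢ = 1.1604 > 1 and Σzᵢ/Kᵢ = 1.0487 > 1, so g(0) = 0.1604 > 0 and g(1) = -0.0487 < 0.
Newton iteration, ψ⁰ = 0.5:
  ψ = 0.5000: g = 0.04246, g' = -0.1919 → ψ = 0.7213
  ψ = 0.7213: g = 0.00171, g' = -0.1792 → ψ = 0.7308
Converged at ψ = 0.7308.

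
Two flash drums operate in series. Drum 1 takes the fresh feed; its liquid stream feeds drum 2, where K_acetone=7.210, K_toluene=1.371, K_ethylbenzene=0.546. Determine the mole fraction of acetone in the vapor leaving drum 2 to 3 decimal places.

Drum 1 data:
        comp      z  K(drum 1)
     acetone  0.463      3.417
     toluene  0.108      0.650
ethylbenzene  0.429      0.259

y_acetone (drum 2) = 0.394

Drum 1:
Material balance + equilibrium reduce to Σ zᵢ(Kᵢ−1)/(1+ψ₁(Kᵢ−1)) = 0.
Check two-phase: ΣzᵢKᵢ = 1.763 > 1 and Σzᵢ/Kᵢ = 1.958 > 1, so g(0) = 0.763 > 0 and g(1) = -0.958 < 0.
Iterate (Newton) starting at ψ₁ = 0.36:
  ψ₁ = 0.360: g = 0.1216, g' = -1.229 → ψ₁ = 0.459
  ψ₁ = 0.459: g = 0.0038, g' = -1.168 → ψ₁ = 0.462
Converged at ψ₁ = 0.462.
Drum-1 compositions:
  acetone: x = 0.219, y = 0.747
  toluene: x = 0.129, y = 0.084
  ethylbenzene: x = 0.652, y = 0.169
Drum-2 feed = drum-1 liquid: z₂ = (0.2187, 0.1288, 0.6525).
Drum 2:
Newton–Raphson from ψ₂ = 0.5:
  ψ₂ = 0.500: g = -0.0121, g' = -0.738 → ψ₂ = 0.484
Converged at ψ₂ = 0.484.
  acetone: x = 0.055, y = 0.394
  toluene: x = 0.109, y = 0.150
  ethylbenzene: x = 0.836, y = 0.457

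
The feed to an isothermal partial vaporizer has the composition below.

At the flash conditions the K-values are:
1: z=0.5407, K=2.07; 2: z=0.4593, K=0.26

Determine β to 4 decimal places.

β = 0.3014

Binary case is linear: z₁(K₁−1)(1+β(K₂−1)) + z₂(K₂−1)(1+β(K₁−1)) = 0
⇒ β = [z₁(K₁−1)+z₂(K₂−1)] / [−(K₁−1)(K₂−1)] = 0.23867/0.79180 = 0.3014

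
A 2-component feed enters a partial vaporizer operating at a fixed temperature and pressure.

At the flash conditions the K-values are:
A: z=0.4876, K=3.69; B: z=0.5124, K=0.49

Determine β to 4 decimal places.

Rachford–Rice: g(β) = Σ zᵢ(Kᵢ−1)/(1+β(Kᵢ−1)) = 0.
g(0) = ΣzᵢKᵢ − 1 = 1.0503 and g(1) = 1 − Σzᵢ/Kᵢ = -0.1779, so a root lies in (0, 1).
Binary case is linear: z₁(K₁−1)(1+β(K₂−1)) + z₂(K₂−1)(1+β(K₁−1)) = 0
⇒ β = [z₁(K₁−1)+z₂(K₂−1)] / [−(K₁−1)(K₂−1)] = 1.05032/1.37190 = 0.7656

β = 0.7656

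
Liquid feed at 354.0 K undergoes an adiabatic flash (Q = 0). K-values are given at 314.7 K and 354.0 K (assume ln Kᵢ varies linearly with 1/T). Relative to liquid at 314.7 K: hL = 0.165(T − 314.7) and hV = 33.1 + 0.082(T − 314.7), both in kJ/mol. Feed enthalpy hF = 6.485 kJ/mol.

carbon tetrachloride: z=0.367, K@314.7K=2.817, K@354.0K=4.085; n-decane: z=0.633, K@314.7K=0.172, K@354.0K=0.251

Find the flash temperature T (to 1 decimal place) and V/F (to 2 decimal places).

T = 324.1 K, V/F = 0.15

Adiabatic flash: solve Rachford–Rice at each trial T, then check hF = ψ·hV(T) + (1−ψ)·hL(T).
  T = 314.7 K: K = (2.817, 0.172), RR gives ψ = 0.095, H_out = 3.140 kJ/mol
  T = 354.0 K: K = (4.085, 0.251), RR gives ψ = 0.285, H_out = 14.982 kJ/mol
  T = 334.4 K: K = (3.431, 0.210), RR gives ψ = 0.204, H_out = 9.679 kJ/mol
  T = 324.5 K: K = (3.117, 0.191), RR gives ψ = 0.154, H_out = 6.602 kJ/mol
  T = 319.6 K: K = (2.965, 0.181), RR gives ψ = 0.126, H_out = 4.933 kJ/mol
  T = 322.1 K: K = (3.042, 0.186), RR gives ψ = 0.141, H_out = 5.798 kJ/mol
  T = 323.3 K: K = (3.079, 0.188), RR gives ψ = 0.148, H_out = 6.203 kJ/mol
Linear interpolation between T = 323.3 (H_out = 6.203) and T = 324.5 (H_out = 6.602) on hF = 6.485 gives T ≈ 324.1 K, at which ψ = 0.15.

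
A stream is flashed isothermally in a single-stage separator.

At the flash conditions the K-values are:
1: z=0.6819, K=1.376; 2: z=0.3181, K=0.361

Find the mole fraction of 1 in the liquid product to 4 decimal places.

Binary case is linear: z₁(K₁−1)(1+ψ(K₂−1)) + z₂(K₂−1)(1+ψ(K₁−1)) = 0
⇒ ψ = [z₁(K₁−1)+z₂(K₂−1)] / [−(K₁−1)(K₂−1)] = 0.05313/0.24026 = 0.2211
Compositions from xᵢ = zᵢ/(1+ψ(Kᵢ−1)), yᵢ = Kᵢxᵢ:
  1: x = 0.6296, y = 0.8663
  2: x = 0.3704, y = 0.1337

x_1 = 0.6296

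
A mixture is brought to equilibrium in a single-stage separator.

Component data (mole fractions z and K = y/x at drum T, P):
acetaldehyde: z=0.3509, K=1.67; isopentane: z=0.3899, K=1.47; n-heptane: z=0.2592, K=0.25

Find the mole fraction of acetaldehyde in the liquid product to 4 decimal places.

x_acetaldehyde = 0.2595

Rachford–Rice: g(ψ) = Σ zᵢ(Kᵢ−1)/(1+ψ(Kᵢ−1)) = 0.
Feasibility: ΣzᵢKᵢ = 1.2240, Σzᵢ/Kᵢ = 1.5122 — both > 1, two phases present.
Iterate (Newton) starting at ψ = 0.7:
  ψ = 0.7000: g = -0.11133, g' = -0.7680 → ψ = 0.5550
  ψ = 0.5550: g = -0.01632, g' = -0.5658 → ψ = 0.5262
  ψ = 0.5262: g = -0.00039, g' = -0.5393 → ψ = 0.5255
Converged at ψ = 0.5255.
Compositions from xᵢ = zᵢ/(1+ψ(Kᵢ−1)), yᵢ = Kᵢxᵢ:
  acetaldehyde: x = 0.2595, y = 0.4334
  isopentane: x = 0.3127, y = 0.4596
  n-heptane: x = 0.4278, y = 0.1069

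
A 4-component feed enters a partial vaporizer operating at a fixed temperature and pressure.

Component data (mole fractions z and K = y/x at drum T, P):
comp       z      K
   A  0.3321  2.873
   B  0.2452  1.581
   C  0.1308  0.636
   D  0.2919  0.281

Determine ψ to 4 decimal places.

Material balance + equilibrium reduce to Σ zᵢ(Kᵢ−1)/(1+ψ(Kᵢ−1)) = 0.
g(0) = ΣzᵢKᵢ − 1 = 0.5070 and g(1) = 1 − Σzᵢ/Kᵢ = -0.5151, so a root lies in (0, 1).
Newton iteration, ψ⁰ = 0.5:
  ψ = 0.5000: g = 0.04572, g' = -0.7541 → ψ = 0.5606
  ψ = 0.5606: g = -0.00055, g' = -0.7752 → ψ = 0.5599
Converged at ψ = 0.5599.

ψ = 0.5599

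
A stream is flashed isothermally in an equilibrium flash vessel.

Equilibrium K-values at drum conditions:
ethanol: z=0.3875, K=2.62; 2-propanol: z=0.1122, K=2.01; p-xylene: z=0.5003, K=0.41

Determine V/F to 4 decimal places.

V/F = 0.5048

Newton–Raphson from V/F = 0.3:
  V/F = 0.3000: g = 0.15075, g' = -0.7851 → V/F = 0.4920
  V/F = 0.4920: g = 0.00910, g' = -0.7117 → V/F = 0.5048
Converged at V/F = 0.5048.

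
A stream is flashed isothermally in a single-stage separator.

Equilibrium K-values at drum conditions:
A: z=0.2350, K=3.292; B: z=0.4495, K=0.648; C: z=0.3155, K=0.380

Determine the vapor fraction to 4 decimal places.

Newton–Raphson from ψ = 0.5:
  ψ = 0.5000: g = -0.22452, g' = -0.6048 → ψ = 0.1288
  ψ = 0.1288: g = 0.03755, g' = -0.9403 → ψ = 0.1687
  ψ = 0.1687: g = 0.00175, g' = -0.8562 → ψ = 0.1708
Converged at ψ = 0.1708.

ψ = 0.1708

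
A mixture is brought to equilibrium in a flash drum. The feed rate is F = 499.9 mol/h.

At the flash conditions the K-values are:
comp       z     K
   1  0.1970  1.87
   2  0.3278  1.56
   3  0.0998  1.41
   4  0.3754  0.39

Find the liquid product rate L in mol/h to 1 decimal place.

L = 288.5 mol/h

Let β = V/F and solve Σ zᵢ(Kᵢ−1)/(1+β(Kᵢ−1)) = 0.
g(0) = ΣzᵢKᵢ − 1 = 0.1669 and g(1) = 1 − Σzᵢ/Kᵢ = -0.3488, so a root lies in (0, 1).
Iterate (Newton) starting at β = 0.5:
  β = 0.5000: g = -0.03268, g' = -0.4359 → β = 0.4250
  β = 0.4250: g = -0.00090, g' = -0.4133 → β = 0.4228
Converged at β = 0.4228.
Then V = β·F = 0.4228·499.9 = 211.4 mol/h and L = F − V = 288.5 mol/h.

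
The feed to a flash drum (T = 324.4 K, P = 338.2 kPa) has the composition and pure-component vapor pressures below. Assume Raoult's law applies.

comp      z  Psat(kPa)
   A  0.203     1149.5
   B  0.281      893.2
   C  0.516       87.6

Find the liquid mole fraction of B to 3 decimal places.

x_B = 0.172

Raoult's law: Kᵢ = Pᵢˢᵃᵗ/P = Pᵢˢᵃᵗ/338.2.
  K_A = 1149.5/338.2 = 3.39888, K_B = 893.2/338.2 = 2.64104, K_C = 87.6/338.2 = 0.25902
Rachford–Rice: g(ψ) = Σ zᵢ(Kᵢ−1)/(1+ψ(Kᵢ−1)) = 0.
Check two-phase: ΣzᵢKᵢ = 1.566 > 1 and Σzᵢ/Kᵢ = 2.158 > 1, so g(0) = 0.566 > 0 and g(1) = -1.158 < 0.
Newton iteration, ψ⁰ = 0.33:
  ψ = 0.330: g = 0.0648, g' = -1.179 → ψ = 0.385
  ψ = 0.385: g = 0.0008, g' = -1.155 → ψ = 0.386
Converged at ψ = 0.386.
Compositions from xᵢ = zᵢ/(1+ψ(Kᵢ−1)), yᵢ = Kᵢxᵢ:
  A: x = 0.105, y = 0.358
  B: x = 0.172, y = 0.454
  C: x = 0.722, y = 0.187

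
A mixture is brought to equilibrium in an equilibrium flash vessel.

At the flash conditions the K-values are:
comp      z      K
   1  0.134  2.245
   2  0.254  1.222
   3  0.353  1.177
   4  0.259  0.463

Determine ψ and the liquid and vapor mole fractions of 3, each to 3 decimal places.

ψ = 0.586, x_3 = 0.320, y_3 = 0.376

Rachford–Rice: g(ψ) = Σ zᵢ(Kᵢ−1)/(1+ψ(Kᵢ−1)) = 0.
Feasibility: ΣzᵢKᵢ = 1.147, Σzᵢ/Kᵢ = 1.127 — both > 1, two phases present.
Newton iteration, ψ⁰ = 0.55:
  ψ = 0.550: g = 0.0088, g' = -0.243 → ψ = 0.586
Converged at ψ = 0.586.
Compositions from xᵢ = zᵢ/(1+ψ(Kᵢ−1)), yᵢ = Kᵢxᵢ:
  1: x = 0.077, y = 0.174
  2: x = 0.225, y = 0.275
  3: x = 0.320, y = 0.376
  4: x = 0.378, y = 0.175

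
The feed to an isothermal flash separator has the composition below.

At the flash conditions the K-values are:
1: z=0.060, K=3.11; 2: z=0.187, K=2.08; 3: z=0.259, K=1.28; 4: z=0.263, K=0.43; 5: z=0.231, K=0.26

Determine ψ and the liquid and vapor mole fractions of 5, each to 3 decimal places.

ψ = 0.122, x_5 = 0.254, y_5 = 0.066

Material balance + equilibrium reduce to Σ zᵢ(Kᵢ−1)/(1+ψ(Kᵢ−1)) = 0.
g(0) = ΣzᵢKᵢ − 1 = 0.080 and g(1) = 1 − Σzᵢ/Kᵢ = -0.812, so a root lies in (0, 1).
Iterate (Newton) starting at ψ = 0.57:
  ψ = 0.570: g = -0.2727, g' = -0.720 → ψ = 0.191
  ψ = 0.191: g = -0.0408, g' = -0.583 → ψ = 0.121
  ψ = 0.121: g = 0.0008, g' = -0.610 → ψ = 0.122
Converged at ψ = 0.122.
Compositions from xᵢ = zᵢ/(1+ψ(Kᵢ−1)), yᵢ = Kᵢxᵢ:
  1: x = 0.048, y = 0.148
  2: x = 0.165, y = 0.344
  3: x = 0.250, y = 0.321
  4: x = 0.283, y = 0.122
  5: x = 0.254, y = 0.066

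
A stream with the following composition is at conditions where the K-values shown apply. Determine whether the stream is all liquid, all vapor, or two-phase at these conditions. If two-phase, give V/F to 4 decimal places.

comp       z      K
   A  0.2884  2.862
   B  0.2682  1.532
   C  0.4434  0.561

two-phase, V/F = 0.8392

ΣzᵢKᵢ = 1.4850; Σzᵢ/Kᵢ = 1.0662.
Both exceed 1, so a two-phase solution exists.
Let ψ = V/F and solve Σ zᵢ(Kᵢ−1)/(1+ψ(Kᵢ−1)) = 0.
Newton iteration, ψ⁰ = 0.52:
  ψ = 0.5200: g = 0.13236, g' = -0.4482 → ψ = 0.8153
  ψ = 0.8153: g = 0.00960, g' = -0.4019 → ψ = 0.8392
Converged at ψ = 0.8392.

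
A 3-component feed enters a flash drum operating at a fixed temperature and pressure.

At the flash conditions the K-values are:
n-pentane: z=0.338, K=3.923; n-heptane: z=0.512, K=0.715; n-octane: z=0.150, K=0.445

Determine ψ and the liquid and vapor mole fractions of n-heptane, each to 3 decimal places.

ψ = 0.712, x_n-heptane = 0.642, y_n-heptane = 0.459

Let ψ = V/F and solve Σ zᵢ(Kᵢ−1)/(1+ψ(Kᵢ−1)) = 0.
g(0) = ΣzᵢKᵢ − 1 = 0.759 and g(1) = 1 − Σzᵢ/Kᵢ = -0.139, so a root lies in (0, 1).
Newton–Raphson from ψ = 0.51:
  ψ = 0.510: g = 0.1098, g' = -0.612 → ψ = 0.689
  ψ = 0.689: g = 0.0113, g' = -0.503 → ψ = 0.712
Converged at ψ = 0.712.
Compositions from xᵢ = zᵢ/(1+ψ(Kᵢ−1)), yᵢ = Kᵢxᵢ:
  n-pentane: x = 0.110, y = 0.430
  n-heptane: x = 0.642, y = 0.459
  n-octane: x = 0.248, y = 0.110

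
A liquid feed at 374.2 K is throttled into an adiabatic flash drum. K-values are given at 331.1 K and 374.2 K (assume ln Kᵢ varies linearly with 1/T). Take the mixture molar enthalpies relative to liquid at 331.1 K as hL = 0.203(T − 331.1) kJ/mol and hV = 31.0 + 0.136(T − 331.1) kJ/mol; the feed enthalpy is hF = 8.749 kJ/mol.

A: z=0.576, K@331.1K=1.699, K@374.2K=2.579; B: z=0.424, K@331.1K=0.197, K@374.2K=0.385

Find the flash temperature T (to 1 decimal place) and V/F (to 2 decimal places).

T = 338.5 K, V/F = 0.24

Adiabatic flash: solve Rachford–Rice at each trial T, then check hF = ψ·hV(T) + (1−ψ)·hL(T).
  T = 331.1 K: K = (1.699, 0.197), RR gives ψ = 0.111, H_out = 3.433 kJ/mol
  T = 374.2 K: K = (2.579, 0.385), RR gives ψ = 0.668, H_out = 27.530 kJ/mol
  T = 352.6 K: K = (2.119, 0.281), RR gives ψ = 0.422, H_out = 16.842 kJ/mol
  T = 341.9 K: K = (1.905, 0.237), RR gives ψ = 0.286, H_out = 10.857 kJ/mol
  T = 336.5 K: K = (1.801, 0.216), RR gives ψ = 0.205, H_out = 7.390 kJ/mol
  T = 339.2 K: K = (1.853, 0.226), RR gives ψ = 0.247, H_out = 9.174 kJ/mol
  T = 337.9 K: K = (1.828, 0.221), RR gives ψ = 0.227, H_out = 8.329 kJ/mol
Linear interpolation between T = 337.9 (H_out = 8.329) and T = 339.2 (H_out = 9.174) on hF = 8.749 gives T ≈ 338.5 K, at which ψ = 0.24.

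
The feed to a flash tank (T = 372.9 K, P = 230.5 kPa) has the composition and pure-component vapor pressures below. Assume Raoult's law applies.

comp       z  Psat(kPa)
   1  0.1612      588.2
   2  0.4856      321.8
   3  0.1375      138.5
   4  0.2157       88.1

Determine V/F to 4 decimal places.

Raoult's law: Kᵢ = Pᵢˢᵃᵗ/P = Pᵢˢᵃᵗ/230.5.
  K_1 = 588.2/230.5 = 2.551844, K_2 = 321.8/230.5 = 1.396095, K_3 = 138.5/230.5 = 0.600868, K_4 = 88.1/230.5 = 0.382213
Material balance + equilibrium reduce to Σ zᵢ(Kᵢ−1)/(1+V/F(Kᵢ−1)) = 0.
Feasibility: ΣzᵢKᵢ = 1.2544, Σzᵢ/Kᵢ = 1.2042 — both > 1, two phases present.
Newton iteration, V/F⁰ = 0.5:
  V/F = 0.5000: g = 0.04003, g' = -0.3827 → V/F = 0.6046
  V/F = 0.6046: g = -0.00079, g' = -0.4007 → V/F = 0.6026
Converged at V/F = 0.6026.

V/F = 0.6026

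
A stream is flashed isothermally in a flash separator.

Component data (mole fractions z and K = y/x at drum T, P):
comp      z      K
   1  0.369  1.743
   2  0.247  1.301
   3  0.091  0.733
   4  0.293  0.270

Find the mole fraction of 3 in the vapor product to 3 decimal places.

Let ψ = V/F and solve Σ zᵢ(Kᵢ−1)/(1+ψ(Kᵢ−1)) = 0.
Check two-phase: ΣzᵢKᵢ = 1.110 > 1 and Σzᵢ/Kᵢ = 1.611 > 1, so g(0) = 0.110 > 0 and g(1) = -0.611 < 0.
Iterate (Newton) starting at ψ = 0.5:
  ψ = 0.500: g = -0.1004, g' = -0.521 → ψ = 0.307
  ψ = 0.307: g = -0.0110, g' = -0.421 → ψ = 0.281
Converged at ψ = 0.281.
Compositions from xᵢ = zᵢ/(1+ψ(Kᵢ−1)), yᵢ = Kᵢxᵢ:
  1: x = 0.305, y = 0.532
  2: x = 0.228, y = 0.296
  3: x = 0.098, y = 0.072
  4: x = 0.369, y = 0.100

y_3 = 0.072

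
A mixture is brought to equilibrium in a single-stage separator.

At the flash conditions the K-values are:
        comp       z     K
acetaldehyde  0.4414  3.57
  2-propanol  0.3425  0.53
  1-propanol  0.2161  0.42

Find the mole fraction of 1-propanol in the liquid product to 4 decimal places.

Rachford–Rice: g(ψ) = Σ zᵢ(Kᵢ−1)/(1+ψ(Kᵢ−1)) = 0.
Feasibility: ΣzᵢKᵢ = 1.8481, Σzᵢ/Kᵢ = 1.2844 — both > 1, two phases present.
Iterate (Newton) starting at ψ = 0.5:
  ψ = 0.5000: g = 0.10950, g' = -0.8319 → ψ = 0.6316
  ψ = 0.6316: g = 0.00569, g' = -0.7577 → ψ = 0.6391
  ψ = 0.6391: g = 0.00001, g' = -0.7556 → ψ = 0.6392
Converged at ψ = 0.6392.
Compositions from xᵢ = zᵢ/(1+ψ(Kᵢ−1)), yᵢ = Kᵢxᵢ:
  acetaldehyde: x = 0.1670, y = 0.5963
  2-propanol: x = 0.4896, y = 0.2595
  1-propanol: x = 0.3434, y = 0.1442

x_1-propanol = 0.3434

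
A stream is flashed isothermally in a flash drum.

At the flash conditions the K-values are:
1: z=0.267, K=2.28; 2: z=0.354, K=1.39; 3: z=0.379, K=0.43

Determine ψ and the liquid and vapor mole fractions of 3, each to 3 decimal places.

Material balance + equilibrium reduce to Σ zᵢ(Kᵢ−1)/(1+ψ(Kᵢ−1)) = 0.
g(0) = ΣzᵢKᵢ − 1 = 0.264 and g(1) = 1 − Σzᵢ/Kᵢ = -0.253, so a root lies in (0, 1).
Newton–Raphson from ψ = 0.5:
  ψ = 0.500: g = 0.0218, g' = -0.441 → ψ = 0.549
Converged at ψ = 0.549.
Compositions from xᵢ = zᵢ/(1+ψ(Kᵢ−1)), yᵢ = Kᵢxᵢ:
  1: x = 0.157, y = 0.358
  2: x = 0.292, y = 0.405
  3: x = 0.552, y = 0.237

ψ = 0.549, x_3 = 0.552, y_3 = 0.237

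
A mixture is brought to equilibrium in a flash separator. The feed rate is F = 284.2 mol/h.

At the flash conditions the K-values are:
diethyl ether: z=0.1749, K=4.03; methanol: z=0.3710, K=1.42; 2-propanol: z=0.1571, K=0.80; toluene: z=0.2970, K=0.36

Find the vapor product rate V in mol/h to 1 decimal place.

Rachford–Rice: g(ψ) = Σ zᵢ(Kᵢ−1)/(1+ψ(Kᵢ−1)) = 0.
g(0) = ΣzᵢKᵢ − 1 = 0.4643 and g(1) = 1 − Σzᵢ/Kᵢ = -0.3260, so a root lies in (0, 1).
Iterate (Newton) starting at ψ = 0.5:
  ψ = 0.5000: g = 0.02505, g' = -0.5694 → ψ = 0.5440
  ψ = 0.5440: g = 0.00009, g' = -0.5665 → ψ = 0.5442
Converged at ψ = 0.5442.
Then V = ψ·F = 0.5442·284.2 = 154.6 mol/h and L = F − V = 129.6 mol/h.

V = 154.6 mol/h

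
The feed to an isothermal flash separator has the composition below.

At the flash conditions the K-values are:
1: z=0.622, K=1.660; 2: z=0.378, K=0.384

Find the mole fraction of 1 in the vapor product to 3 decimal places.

Rachford–Rice: g(β) = Σ zᵢ(Kᵢ−1)/(1+β(Kᵢ−1)) = 0.
Feasibility: ΣzᵢKᵢ = 1.178, Σzᵢ/Kᵢ = 1.359 — both > 1, two phases present.
Binary case is linear: z₁(K₁−1)(1+β(K₂−1)) + z₂(K₂−1)(1+β(K₁−1)) = 0
⇒ β = [z₁(K₁−1)+z₂(K₂−1)] / [−(K₁−1)(K₂−1)] = 0.1777/0.4066 = 0.437
Compositions from xᵢ = zᵢ/(1+β(Kᵢ−1)), yᵢ = Kᵢxᵢ:
  1: x = 0.483, y = 0.801
  2: x = 0.517, y = 0.199

y_1 = 0.801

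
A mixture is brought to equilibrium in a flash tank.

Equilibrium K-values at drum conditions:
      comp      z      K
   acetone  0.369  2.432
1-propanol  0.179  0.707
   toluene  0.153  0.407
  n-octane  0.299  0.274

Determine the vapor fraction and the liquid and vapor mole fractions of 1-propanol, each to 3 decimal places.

ψ = 0.198, x_1-propanol = 0.190, y_1-propanol = 0.134

Material balance + equilibrium reduce to Σ zᵢ(Kᵢ−1)/(1+ψ(Kᵢ−1)) = 0.
g(0) = ΣzᵢKᵢ − 1 = 0.168 and g(1) = 1 − Σzᵢ/Kᵢ = -0.872, so a root lies in (0, 1).
Newton iteration, ψ⁰ = 0.67:
  ψ = 0.670: g = -0.3688, g' = -0.966 → ψ = 0.288
  ψ = 0.288: g = -0.0673, g' = -0.728 → ψ = 0.196
  ψ = 0.196: g = 0.0013, g' = -0.762 → ψ = 0.198
Converged at ψ = 0.198.
Compositions from xᵢ = zᵢ/(1+ψ(Kᵢ−1)), yᵢ = Kᵢxᵢ:
  acetone: x = 0.288, y = 0.699
  1-propanol: x = 0.190, y = 0.134
  toluene: x = 0.173, y = 0.071
  n-octane: x = 0.349, y = 0.096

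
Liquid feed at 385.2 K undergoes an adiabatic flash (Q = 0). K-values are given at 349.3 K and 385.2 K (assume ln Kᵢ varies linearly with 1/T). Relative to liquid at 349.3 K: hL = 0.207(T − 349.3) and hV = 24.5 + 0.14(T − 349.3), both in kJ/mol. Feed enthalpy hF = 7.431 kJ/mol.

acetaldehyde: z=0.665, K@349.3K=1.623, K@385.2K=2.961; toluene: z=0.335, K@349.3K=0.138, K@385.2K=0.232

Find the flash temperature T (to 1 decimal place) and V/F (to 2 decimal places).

Adiabatic flash: solve Rachford–Rice at each trial T, then check hF = ψ·hV(T) + (1−ψ)·hL(T).
  T = 349.3 K: K = (1.623, 0.138), RR gives ψ = 0.234, H_out = 5.727 kJ/mol
  T = 385.2 K: K = (2.961, 0.232), RR gives ψ = 0.695, H_out = 22.788 kJ/mol
  T = 367.2 K: K = (2.223, 0.181), RR gives ψ = 0.538, H_out = 16.243 kJ/mol
  T = 358.2 K: K = (1.905, 0.158), RR gives ψ = 0.420, H_out = 11.886 kJ/mol
  T = 353.8 K: K = (1.762, 0.148), RR gives ψ = 0.341, H_out = 9.181 kJ/mol
  T = 351.6 K: K = (1.693, 0.143), RR gives ψ = 0.293, H_out = 7.601 kJ/mol
Linear interpolation between T = 349.3 (H_out = 5.727) and T = 351.6 (H_out = 7.601) on hF = 7.431 gives T ≈ 351.4 K, at which ψ = 0.29.

T = 351.4 K, V/F = 0.29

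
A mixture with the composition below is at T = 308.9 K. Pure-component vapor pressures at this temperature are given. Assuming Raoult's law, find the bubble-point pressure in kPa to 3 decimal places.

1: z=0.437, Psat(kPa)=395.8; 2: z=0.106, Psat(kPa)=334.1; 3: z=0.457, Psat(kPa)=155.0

At the bubble point ψ → 0, so ΣzᵢKᵢ = 1 with Kᵢ = Pᵢˢᵃᵗ/P ⇒ P = ΣzᵢPᵢˢᵃᵗ.
P = 0.437·395.8 + 0.106·334.1 + 0.457·155.0 = 279.214 kPa

Pbub = 279.214 kPa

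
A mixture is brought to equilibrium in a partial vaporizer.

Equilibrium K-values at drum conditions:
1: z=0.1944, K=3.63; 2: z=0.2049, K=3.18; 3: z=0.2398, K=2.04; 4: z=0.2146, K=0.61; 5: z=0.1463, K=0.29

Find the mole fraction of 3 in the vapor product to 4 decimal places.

y_3 = 0.2506

Let ψ = V/F and solve Σ zᵢ(Kᵢ−1)/(1+ψ(Kᵢ−1)) = 0.
Check two-phase: ΣzᵢKᵢ = 2.0198 > 1 and Σzᵢ/Kᵢ = 1.0918 > 1, so g(0) = 1.0198 > 0 and g(1) = -0.0918 < 0.
Newton–Raphson from ψ = 0.5:
  ψ = 0.5000: g = 0.33364, g' = -0.8137 → ψ = 0.9100
  ψ = 0.9100: g = 0.00525, g' = -0.9619 → ψ = 0.9155
  ψ = 0.9155: g = -0.00003, g' = -0.9733 → ψ = 0.9154
Converged at ψ = 0.9154.
Compositions from xᵢ = zᵢ/(1+ψ(Kᵢ−1)), yᵢ = Kᵢxᵢ:
  1: x = 0.0570, y = 0.2071
  2: x = 0.0684, y = 0.2175
  3: x = 0.1228, y = 0.2506
  4: x = 0.3338, y = 0.2036
  5: x = 0.4179, y = 0.1212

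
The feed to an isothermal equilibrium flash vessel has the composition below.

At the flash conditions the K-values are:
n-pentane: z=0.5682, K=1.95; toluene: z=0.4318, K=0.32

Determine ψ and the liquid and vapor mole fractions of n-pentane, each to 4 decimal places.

Let ψ = V/F and solve Σ zᵢ(Kᵢ−1)/(1+ψ(Kᵢ−1)) = 0.
g(0) = ΣzᵢKᵢ − 1 = 0.2462 and g(1) = 1 − Σzᵢ/Kᵢ = -0.6408, so a root lies in (0, 1).
Binary case is linear: z₁(K₁−1)(1+ψ(K₂−1)) + z₂(K₂−1)(1+ψ(K₁−1)) = 0
⇒ ψ = [z₁(K₁−1)+z₂(K₂−1)] / [−(K₁−1)(K₂−1)] = 0.24617/0.64600 = 0.3811
Compositions from xᵢ = zᵢ/(1+ψ(Kᵢ−1)), yᵢ = Kᵢxᵢ:
  n-pentane: x = 0.4172, y = 0.8135
  toluene: x = 0.5828, y = 0.1865

ψ = 0.3811, x_n-pentane = 0.4172, y_n-pentane = 0.8135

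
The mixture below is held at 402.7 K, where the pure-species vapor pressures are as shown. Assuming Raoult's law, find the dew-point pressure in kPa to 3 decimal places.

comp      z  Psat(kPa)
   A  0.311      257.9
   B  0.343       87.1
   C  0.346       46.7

Pdew = 79.663 kPa

At the dew point ψ → 1, so Σzᵢ/Kᵢ = 1 with Kᵢ = Pᵢˢᵃᵗ/P ⇒ 1/P = Σzᵢ/Pᵢˢᵃᵗ.
1/P = 0.311/257.9 + 0.343/87.1 + 0.346/46.7 = 0.012553 ⇒ P = 79.663 kPa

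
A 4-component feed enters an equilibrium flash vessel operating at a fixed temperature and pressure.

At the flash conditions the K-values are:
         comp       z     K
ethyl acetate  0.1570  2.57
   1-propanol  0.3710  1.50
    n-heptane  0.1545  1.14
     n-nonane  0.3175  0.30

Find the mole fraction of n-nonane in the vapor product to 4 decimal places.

y_n-nonane = 0.1369

Iterate (Newton) starting at V/F = 0.5:
  V/F = 0.5000: g = -0.03522, g' = -0.5517 → V/F = 0.4362
  V/F = 0.4362: g = -0.00095, g' = -0.5239 → V/F = 0.4343
Converged at V/F = 0.4343.
Compositions from xᵢ = zᵢ/(1+V/F(Kᵢ−1)), yᵢ = Kᵢxᵢ:
  ethyl acetate: x = 0.0933, y = 0.2399
  1-propanol: x = 0.3048, y = 0.4572
  n-heptane: x = 0.1456, y = 0.1660
  n-nonane: x = 0.4562, y = 0.1369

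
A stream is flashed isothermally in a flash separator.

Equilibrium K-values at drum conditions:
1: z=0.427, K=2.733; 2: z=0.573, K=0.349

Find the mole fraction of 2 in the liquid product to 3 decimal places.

Binary case is linear: z₁(K₁−1)(1+ψ(K₂−1)) + z₂(K₂−1)(1+ψ(K₁−1)) = 0
⇒ ψ = [z₁(K₁−1)+z₂(K₂−1)] / [−(K₁−1)(K₂−1)] = 0.3670/1.1282 = 0.325
Compositions from xᵢ = zᵢ/(1+ψ(Kᵢ−1)), yᵢ = Kᵢxᵢ:
  1: x = 0.273, y = 0.746
  2: x = 0.727, y = 0.254

x_2 = 0.727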